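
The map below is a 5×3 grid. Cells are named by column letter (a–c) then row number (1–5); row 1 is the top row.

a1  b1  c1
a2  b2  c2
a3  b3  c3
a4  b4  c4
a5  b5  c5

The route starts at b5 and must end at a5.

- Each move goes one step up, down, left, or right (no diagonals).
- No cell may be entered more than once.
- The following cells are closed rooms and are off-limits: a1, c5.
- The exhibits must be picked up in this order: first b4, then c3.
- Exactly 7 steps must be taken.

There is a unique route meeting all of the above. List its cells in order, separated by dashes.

b5 - b4 - c4 - c3 - b3 - a3 - a4 - a5

The waypoints must appear in the order b4, c3, with no cell reused.
Route from b5: up 1 to b4, right 1 to c4, up 1 to c3, left 2 to a3, down 2 to a5 — 7 moves in all.
Check: order respected (b4 at step 1, c3 at step 3); 7 moves as required.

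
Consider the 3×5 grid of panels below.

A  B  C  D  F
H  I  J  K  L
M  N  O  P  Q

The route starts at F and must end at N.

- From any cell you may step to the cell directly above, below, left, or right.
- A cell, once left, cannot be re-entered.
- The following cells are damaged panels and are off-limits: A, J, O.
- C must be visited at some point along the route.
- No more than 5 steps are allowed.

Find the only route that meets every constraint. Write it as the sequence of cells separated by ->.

Any route must reach C and still end at N within 5 moves, so the order of the required stops is forced.
Route from F: left 3 to B, down 2 to N — 5 moves in all.
Check: all required cells visited; 5 ≤ 5 moves.

F -> D -> C -> B -> I -> N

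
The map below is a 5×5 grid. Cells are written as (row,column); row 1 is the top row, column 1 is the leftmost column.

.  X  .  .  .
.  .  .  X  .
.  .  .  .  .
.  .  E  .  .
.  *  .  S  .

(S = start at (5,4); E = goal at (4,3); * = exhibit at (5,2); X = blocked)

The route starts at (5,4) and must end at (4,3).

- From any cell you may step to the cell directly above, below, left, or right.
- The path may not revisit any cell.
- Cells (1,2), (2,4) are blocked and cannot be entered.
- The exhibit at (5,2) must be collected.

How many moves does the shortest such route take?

Any route passes through (5,2) somewhere between (5,4) and (4,3). Summing Manhattan distances along the two legs ((5,4) → (5,2) → (4,3)) gives a lower bound of 2 + 2 = 4 moves.
A route of 4 moves achieves this: (5,4) → (5,3) → (5,2) → (4,2) → (4,3).
Since 4 matches the lower bound, it is optimal.

4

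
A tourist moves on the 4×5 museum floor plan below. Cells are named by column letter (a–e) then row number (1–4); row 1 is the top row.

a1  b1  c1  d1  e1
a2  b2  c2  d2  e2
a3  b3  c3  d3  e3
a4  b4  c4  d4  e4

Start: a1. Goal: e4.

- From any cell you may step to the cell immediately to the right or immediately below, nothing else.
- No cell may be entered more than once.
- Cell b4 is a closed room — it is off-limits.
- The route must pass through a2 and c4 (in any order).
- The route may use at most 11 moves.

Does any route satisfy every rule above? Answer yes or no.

yes

One route that works: a1 → a2 → a3 → b3 → c3 → c4 → d4 → e4.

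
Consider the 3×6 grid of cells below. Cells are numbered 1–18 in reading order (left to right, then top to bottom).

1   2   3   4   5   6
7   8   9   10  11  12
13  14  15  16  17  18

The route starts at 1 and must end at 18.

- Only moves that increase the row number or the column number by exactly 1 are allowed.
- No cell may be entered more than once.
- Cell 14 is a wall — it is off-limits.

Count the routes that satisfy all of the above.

A right/down-only route from 1 to 18 makes exactly 2 down-moves and 5 right-moves in some order.
With no other constraints that would be C(7,2) = 21 routes.
Subtract routes through each blocked cell (inclusion–exclusion for overlaps): − through 14: 3 → 18.
That gives 18 routes.

18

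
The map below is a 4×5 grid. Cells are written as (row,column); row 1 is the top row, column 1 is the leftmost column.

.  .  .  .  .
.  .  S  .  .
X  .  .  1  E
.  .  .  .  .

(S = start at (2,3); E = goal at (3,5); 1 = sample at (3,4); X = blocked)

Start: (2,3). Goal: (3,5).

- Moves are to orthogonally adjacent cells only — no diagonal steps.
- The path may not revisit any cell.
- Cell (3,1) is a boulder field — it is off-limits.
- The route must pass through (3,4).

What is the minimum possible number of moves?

3

Any route passes through (3,4) somewhere between (2,3) and (3,5). Summing Manhattan distances along the two legs ((2,3) → (3,4) → (3,5)) gives a lower bound of 2 + 1 = 3 moves.
A route of 3 moves achieves this: (2,3) → (3,3) → (3,4) → (3,5).
Since 3 matches the lower bound, it is optimal.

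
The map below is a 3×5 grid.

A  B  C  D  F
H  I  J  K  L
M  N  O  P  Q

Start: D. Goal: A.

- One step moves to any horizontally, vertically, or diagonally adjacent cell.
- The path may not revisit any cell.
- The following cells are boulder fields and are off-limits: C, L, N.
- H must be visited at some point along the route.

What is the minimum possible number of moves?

4

Any route passes through H somewhere between D and A. Summing Chebyshev distances along the two legs (D → H → A) gives a lower bound of 3 + 1 = 4 moves.
A route of 4 moves achieves this: D → J → B → H → A.
Since 4 matches the lower bound, it is optimal.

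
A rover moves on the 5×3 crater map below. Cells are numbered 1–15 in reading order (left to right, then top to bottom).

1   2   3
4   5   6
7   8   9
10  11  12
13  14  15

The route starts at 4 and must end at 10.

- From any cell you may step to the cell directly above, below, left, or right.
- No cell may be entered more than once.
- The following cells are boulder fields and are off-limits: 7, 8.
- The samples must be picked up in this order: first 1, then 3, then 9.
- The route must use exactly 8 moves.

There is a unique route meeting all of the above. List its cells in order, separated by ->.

4 -> 1 -> 2 -> 3 -> 6 -> 9 -> 12 -> 11 -> 10

The waypoints must appear in the order 1, 3, 9, with no cell reused.
Route from 4: up to 1, 2× right (reaching 3), 3× down (reaching 12), 2× left (reaching 10) — 8 moves in all.
Check: order respected (1 at step 1, 3 at step 3, 9 at step 5); 8 moves as required.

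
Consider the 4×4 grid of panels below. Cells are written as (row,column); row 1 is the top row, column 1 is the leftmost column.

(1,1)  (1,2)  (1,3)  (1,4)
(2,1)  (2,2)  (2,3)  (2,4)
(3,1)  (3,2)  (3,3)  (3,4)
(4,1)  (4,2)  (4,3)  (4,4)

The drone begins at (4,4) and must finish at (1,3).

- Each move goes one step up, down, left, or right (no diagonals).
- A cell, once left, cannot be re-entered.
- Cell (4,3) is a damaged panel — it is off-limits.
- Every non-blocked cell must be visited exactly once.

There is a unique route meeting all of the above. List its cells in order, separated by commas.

Need to visit all 15 open cells exactly once, starting at (4,4) and ending at (1,3).
Route from (4,4): up to (3,4), 2× left (reaching (3,2)), down to (4,2), left to (4,1), 3× up (reaching (1,1)), right to (1,2), down to (2,2), 2× right (reaching (2,4)), up to (1,4), left to (1,3) — 14 moves in all.
Check: all 15 open cells covered.

(4,4), (3,4), (3,3), (3,2), (4,2), (4,1), (3,1), (2,1), (1,1), (1,2), (2,2), (2,3), (2,4), (1,4), (1,3)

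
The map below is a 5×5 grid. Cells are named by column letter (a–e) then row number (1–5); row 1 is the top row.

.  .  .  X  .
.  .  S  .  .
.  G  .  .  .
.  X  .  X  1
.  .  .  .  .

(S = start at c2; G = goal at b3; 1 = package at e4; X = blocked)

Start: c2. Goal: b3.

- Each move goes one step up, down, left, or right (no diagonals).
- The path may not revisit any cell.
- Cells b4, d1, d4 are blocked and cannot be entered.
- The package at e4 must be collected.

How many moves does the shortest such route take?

Any route passes through e4 somewhere between c2 and b3. Summing Manhattan distances along the two legs (c2 → e4 → b3) gives a lower bound of 4 + 4 = 8 moves.
The shortest route satisfying every rule uses 10 moves: c2 → d2 → d3 → e3 → e4 → e5 → d5 → c5 → c4 → c3 → b3.
The bound of 8 isn't tight here; checking systematically, no route of length 8 through 9 satisfies every constraint, so 10 is the minimum.

10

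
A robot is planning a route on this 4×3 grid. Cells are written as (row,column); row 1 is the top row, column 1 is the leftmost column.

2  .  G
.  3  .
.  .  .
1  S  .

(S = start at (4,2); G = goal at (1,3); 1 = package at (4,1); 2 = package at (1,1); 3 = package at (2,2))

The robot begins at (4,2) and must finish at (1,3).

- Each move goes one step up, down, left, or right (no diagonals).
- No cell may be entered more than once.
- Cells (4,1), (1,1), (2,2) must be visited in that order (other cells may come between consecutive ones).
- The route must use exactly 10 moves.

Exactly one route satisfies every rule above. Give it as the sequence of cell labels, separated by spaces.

The waypoints must appear in the order (4,1), (1,1), (2,2), with no cell reused.
Route from (4,2): left to (4,1), 3× up (reaching (1,1)), right to (1,2), 2× down (reaching (3,2)), right to (3,3), 2× up (reaching (1,3)) — 10 moves in all.
Check: order respected (1 at step 1, 2 at step 4, 3 at step 6); 10 moves as required.

(4,2) (4,1) (3,1) (2,1) (1,1) (1,2) (2,2) (3,2) (3,3) (2,3) (1,3)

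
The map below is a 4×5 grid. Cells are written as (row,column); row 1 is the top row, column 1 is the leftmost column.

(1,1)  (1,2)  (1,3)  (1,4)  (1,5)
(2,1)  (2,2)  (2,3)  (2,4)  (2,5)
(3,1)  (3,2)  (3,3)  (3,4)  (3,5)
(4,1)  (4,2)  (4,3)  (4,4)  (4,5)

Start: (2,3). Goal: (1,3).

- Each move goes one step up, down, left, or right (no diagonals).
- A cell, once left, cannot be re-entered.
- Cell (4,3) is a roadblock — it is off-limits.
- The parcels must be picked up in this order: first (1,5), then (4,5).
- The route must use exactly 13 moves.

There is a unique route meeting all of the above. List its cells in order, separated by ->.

The waypoints must appear in the order (1,5), (4,5), with no cell reused.
Route from (2,3): right 1 to (2,4), up 1 to (1,4), right 1 to (1,5), down 3 to (4,5), left 1 to (4,4), up 1 to (3,4), left 2 to (3,2), up 2 to (1,2), right 1 to (1,3) — 13 moves in all.
Check: order respected ((1,5) at step 3, (4,5) at step 6); 13 moves as required.

(2,3) -> (2,4) -> (1,4) -> (1,5) -> (2,5) -> (3,5) -> (4,5) -> (4,4) -> (3,4) -> (3,3) -> (3,2) -> (2,2) -> (1,2) -> (1,3)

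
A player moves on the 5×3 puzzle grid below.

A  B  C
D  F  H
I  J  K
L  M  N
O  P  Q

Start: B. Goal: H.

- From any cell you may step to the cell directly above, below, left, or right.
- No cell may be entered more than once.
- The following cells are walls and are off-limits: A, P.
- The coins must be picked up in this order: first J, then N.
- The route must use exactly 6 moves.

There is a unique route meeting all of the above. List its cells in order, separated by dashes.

B - F - J - M - N - K - H

The waypoints must appear in the order J, N, with no cell reused.
Route from B: 3× down (reaching M), right to N, 2× up (reaching H) — 6 moves in all.
Check: order respected (J at step 2, N at step 4); 6 moves as required.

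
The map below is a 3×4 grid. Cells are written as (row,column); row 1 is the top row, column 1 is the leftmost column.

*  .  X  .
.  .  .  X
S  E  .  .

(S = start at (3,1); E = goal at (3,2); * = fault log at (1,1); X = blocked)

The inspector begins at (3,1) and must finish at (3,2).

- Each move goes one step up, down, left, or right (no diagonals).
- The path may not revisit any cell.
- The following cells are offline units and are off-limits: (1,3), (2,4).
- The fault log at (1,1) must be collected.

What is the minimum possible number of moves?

5

Any route passes through (1,1) somewhere between (3,1) and (3,2). Summing Manhattan distances along the two legs ((3,1) → (1,1) → (3,2)) gives a lower bound of 2 + 3 = 5 moves.
A route of 5 moves achieves this: (3,1) → (2,1) → (1,1) → (1,2) → (2,2) → (3,2).
Since 5 matches the lower bound, it is optimal.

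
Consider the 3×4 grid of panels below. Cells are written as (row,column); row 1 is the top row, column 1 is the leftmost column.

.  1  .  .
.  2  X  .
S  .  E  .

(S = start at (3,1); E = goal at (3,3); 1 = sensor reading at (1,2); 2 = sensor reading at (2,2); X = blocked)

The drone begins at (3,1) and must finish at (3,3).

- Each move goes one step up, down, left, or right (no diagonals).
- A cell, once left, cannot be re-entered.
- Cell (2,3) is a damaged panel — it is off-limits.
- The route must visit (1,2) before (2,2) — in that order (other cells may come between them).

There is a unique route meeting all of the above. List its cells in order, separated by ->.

(3,1) -> (2,1) -> (1,1) -> (1,2) -> (2,2) -> (3,2) -> (3,3)

The waypoints must appear in the order (1,2), (2,2), with no cell reused.
Route from (3,1): up 2 to (1,1), right 1 to (1,2), down 2 to (3,2), right 1 to (3,3) — 6 moves in all.
Check: order respected (1 at step 3, 2 at step 4).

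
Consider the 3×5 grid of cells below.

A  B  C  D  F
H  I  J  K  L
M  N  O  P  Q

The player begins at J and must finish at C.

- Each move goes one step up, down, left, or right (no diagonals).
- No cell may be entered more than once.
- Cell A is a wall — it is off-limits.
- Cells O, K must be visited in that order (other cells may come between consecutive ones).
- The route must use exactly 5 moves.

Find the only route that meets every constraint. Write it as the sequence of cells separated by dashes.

J - O - P - K - D - C

The waypoints must appear in the order O, K, with no cell reused.
Route from J: down to O, right to P, 2× up (reaching D), left to C — 5 moves in all.
Check: order respected (O at step 1, K at step 3); 5 moves as required.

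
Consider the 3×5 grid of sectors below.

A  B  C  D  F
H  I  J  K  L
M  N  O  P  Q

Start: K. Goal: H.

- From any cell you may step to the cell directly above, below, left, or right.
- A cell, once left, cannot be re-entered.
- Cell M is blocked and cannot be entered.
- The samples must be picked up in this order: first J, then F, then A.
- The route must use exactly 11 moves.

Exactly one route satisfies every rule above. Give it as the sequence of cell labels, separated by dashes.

K - J - O - P - Q - L - F - D - C - B - A - H

The waypoints must appear in the order J, F, A, with no cell reused.
Route from K: left 1 to J, down 1 to O, right 2 to Q, up 2 to F, left 4 to A, down 1 to H — 11 moves in all.
Check: order respected (J at step 1, F at step 6, A at step 10); 11 moves as required.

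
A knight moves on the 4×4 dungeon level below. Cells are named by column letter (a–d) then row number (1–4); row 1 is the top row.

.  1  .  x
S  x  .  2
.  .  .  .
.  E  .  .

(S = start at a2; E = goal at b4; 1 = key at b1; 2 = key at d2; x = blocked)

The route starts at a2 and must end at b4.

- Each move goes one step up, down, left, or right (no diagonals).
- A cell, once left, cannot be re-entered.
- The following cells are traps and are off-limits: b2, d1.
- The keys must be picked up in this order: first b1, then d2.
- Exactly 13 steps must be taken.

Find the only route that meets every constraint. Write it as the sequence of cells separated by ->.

The waypoints must appear in the order b1, d2, with no cell reused.
Route from a2: up to a1, 2× right (reaching c1), down to c2, right to d2, 2× down (reaching d4), left to c4, up to c3, 2× left (reaching a3), down to a4, right to b4 — 13 moves in all.
Check: order respected (1 at step 2, 2 at step 5); 13 moves as required.

a2 -> a1 -> b1 -> c1 -> c2 -> d2 -> d3 -> d4 -> c4 -> c3 -> b3 -> a3 -> a4 -> b4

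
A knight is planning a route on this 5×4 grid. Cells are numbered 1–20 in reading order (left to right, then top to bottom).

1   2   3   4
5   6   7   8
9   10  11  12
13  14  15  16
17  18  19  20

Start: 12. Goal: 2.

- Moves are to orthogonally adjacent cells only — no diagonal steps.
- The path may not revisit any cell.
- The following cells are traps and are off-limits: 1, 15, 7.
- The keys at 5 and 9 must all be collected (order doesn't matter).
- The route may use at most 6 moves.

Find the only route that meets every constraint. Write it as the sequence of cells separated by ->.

12 -> 11 -> 10 -> 9 -> 5 -> 6 -> 2

The 6-move cap with required stops at 5, 9 leaves no slack for detours.
Route from 12: left 3 to 9, up 1 to 5, right 1 to 6, up 1 to 2 — 6 moves in all.
Check: all required cells visited; 6 ≤ 6 moves.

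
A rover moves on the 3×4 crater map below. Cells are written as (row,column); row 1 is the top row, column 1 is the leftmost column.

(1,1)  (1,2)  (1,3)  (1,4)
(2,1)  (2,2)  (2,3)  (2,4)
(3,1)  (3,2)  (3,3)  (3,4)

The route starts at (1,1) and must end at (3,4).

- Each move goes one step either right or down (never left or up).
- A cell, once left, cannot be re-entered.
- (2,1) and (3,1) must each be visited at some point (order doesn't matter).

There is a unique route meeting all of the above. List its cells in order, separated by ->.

(1,1) -> (2,1) -> (3,1) -> (3,2) -> (3,3) -> (3,4)

Moves only go right or down, so the column and row indices never decrease.
Route from (1,1): 2× down (reaching (3,1)), 3× right (reaching (3,4)) — 5 moves in all.
Check: all required cells visited.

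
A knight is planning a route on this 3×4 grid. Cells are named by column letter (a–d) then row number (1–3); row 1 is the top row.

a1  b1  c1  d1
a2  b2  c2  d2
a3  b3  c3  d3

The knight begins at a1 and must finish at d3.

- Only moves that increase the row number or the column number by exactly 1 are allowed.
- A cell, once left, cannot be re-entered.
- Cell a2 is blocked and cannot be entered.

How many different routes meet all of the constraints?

A right/down-only route from a1 to d3 makes exactly 2 down-moves and 3 right-moves in some order.
With no other constraints that would be C(5,2) = 10 routes.
Subtract routes through each blocked cell (inclusion–exclusion for overlaps): − through a2: 4 → 6.
That gives 6 routes.

6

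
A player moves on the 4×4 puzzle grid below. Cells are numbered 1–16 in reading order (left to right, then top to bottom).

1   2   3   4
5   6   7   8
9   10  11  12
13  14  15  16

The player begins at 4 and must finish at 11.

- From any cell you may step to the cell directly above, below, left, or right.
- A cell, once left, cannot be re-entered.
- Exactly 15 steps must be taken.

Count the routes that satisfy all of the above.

8

Need simple routes of exactly 15 moves from 4 to 11 (Manhattan distance 3, so 6 moves are spent on a detour and 6 undoing it).
Enumerating: 4 8 12 16 15 14 13 9 5 1 2 3 7 6 10 11 | 4 8 12 16 15 14 13 9 10 6 5 1 2 3 7 11 | 4 8 7 3 2 1 5 6 10 9 13 14 15 16 12 11 | 4 3 7 8 12 16 15 14 13 9 5 1 2 6 10 11 | 4 3 2 1 5 9 13 14 10 6 7 8 12 16 15 11 | 4 3 2 1 5 9 13 14 15 16 12 8 7 6 10 11 | 4 3 2 1 5 6 10 9 13 14 15 16 12 8 7 11 | 4 3 2 1 5 6 7 8 12 16 15 14 13 9 10 11.
That gives 8 routes.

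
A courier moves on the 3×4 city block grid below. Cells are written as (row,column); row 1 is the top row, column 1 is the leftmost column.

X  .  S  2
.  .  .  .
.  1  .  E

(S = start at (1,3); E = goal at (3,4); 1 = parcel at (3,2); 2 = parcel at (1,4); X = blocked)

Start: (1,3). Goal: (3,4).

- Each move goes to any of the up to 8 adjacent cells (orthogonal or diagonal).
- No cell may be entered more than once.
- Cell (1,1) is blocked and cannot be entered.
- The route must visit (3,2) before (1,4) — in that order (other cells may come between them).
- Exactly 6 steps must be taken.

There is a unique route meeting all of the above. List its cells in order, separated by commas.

The waypoints must appear in the order (3,2), (1,4), with no cell reused.
Route from (1,3): down-left 1 to (2,2), down 1 to (3,2), up-right 2 to (1,4), down 2 to (3,4) — 6 moves in all.
Check: order respected (1 at step 2, 2 at step 4); 6 moves as required.

(1,3), (2,2), (3,2), (2,3), (1,4), (2,4), (3,4)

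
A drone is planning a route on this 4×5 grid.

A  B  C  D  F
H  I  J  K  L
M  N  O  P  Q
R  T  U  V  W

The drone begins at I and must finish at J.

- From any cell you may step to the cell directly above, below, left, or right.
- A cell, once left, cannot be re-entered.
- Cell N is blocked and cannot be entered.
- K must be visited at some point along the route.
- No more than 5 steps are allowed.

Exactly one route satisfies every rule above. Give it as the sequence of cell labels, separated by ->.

I -> B -> C -> D -> K -> J

The 5-move cap with required stops at K leaves no slack for detours.
Route from I: up 1 to B, right 2 to D, down 1 to K, left 1 to J — 5 moves in all.
Check: all required cells visited; 5 ≤ 5 moves.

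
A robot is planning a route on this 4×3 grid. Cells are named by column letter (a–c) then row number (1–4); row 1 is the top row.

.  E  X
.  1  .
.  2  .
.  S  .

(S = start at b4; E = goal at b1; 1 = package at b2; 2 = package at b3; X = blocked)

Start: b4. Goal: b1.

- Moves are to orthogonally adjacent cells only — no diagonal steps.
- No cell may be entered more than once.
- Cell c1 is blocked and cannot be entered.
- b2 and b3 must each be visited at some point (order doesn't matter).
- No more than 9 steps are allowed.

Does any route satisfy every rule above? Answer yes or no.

One route that works: b4 → b3 → b2 → b1.

yes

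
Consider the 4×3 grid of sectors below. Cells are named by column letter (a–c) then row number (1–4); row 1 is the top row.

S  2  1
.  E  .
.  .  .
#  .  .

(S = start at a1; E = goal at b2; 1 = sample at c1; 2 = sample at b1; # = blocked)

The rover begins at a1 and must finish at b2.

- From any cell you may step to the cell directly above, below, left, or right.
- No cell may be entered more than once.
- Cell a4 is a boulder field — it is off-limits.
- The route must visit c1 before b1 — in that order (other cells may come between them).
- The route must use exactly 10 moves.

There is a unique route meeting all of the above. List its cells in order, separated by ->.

a1 -> a2 -> a3 -> b3 -> b4 -> c4 -> c3 -> c2 -> c1 -> b1 -> b2

The waypoints must appear in the order c1, b1, with no cell reused.
Route from a1: 2× down (reaching a3), right to b3, down to b4, right to c4, 3× up (reaching c1), left to b1, down to b2 — 10 moves in all.
Check: order respected (1 at step 8, 2 at step 9); 10 moves as required.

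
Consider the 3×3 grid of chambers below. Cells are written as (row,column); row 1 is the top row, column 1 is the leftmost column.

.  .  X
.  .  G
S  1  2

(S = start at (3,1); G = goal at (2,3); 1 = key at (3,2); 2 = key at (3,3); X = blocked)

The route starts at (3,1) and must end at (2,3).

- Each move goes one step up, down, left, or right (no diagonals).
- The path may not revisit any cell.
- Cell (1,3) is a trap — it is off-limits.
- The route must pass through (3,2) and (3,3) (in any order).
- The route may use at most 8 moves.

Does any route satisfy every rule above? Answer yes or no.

yes

One route that works: (3,1) → (3,2) → (3,3) → (2,3).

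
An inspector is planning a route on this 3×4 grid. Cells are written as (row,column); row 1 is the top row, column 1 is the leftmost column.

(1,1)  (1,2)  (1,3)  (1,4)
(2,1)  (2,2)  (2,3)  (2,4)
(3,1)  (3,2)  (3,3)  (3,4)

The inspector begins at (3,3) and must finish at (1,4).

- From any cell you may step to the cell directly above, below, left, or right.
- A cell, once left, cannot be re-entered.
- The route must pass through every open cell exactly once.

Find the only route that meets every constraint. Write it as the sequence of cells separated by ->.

(3,3) -> (3,4) -> (2,4) -> (2,3) -> (2,2) -> (3,2) -> (3,1) -> (2,1) -> (1,1) -> (1,2) -> (1,3) -> (1,4)

Need to visit all 12 open cells exactly once, starting at (3,3) and ending at (1,4).
Route from (3,3): right to (3,4), up to (2,4), 2× left (reaching (2,2)), down to (3,2), left to (3,1), 2× up (reaching (1,1)), 3× right (reaching (1,4)) — 11 moves in all.
Check: all 12 open cells covered.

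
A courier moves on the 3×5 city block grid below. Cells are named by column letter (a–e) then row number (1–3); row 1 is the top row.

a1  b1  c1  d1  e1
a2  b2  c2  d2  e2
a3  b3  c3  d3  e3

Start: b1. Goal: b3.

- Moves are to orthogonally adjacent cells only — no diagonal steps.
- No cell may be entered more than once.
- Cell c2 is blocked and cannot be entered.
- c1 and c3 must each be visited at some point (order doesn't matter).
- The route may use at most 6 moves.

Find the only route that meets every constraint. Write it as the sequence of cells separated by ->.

b1 -> c1 -> d1 -> d2 -> d3 -> c3 -> b3

Any route must reach c1 and c3 and still end at b3 within 6 moves, so the order of the required stops is forced.
Route from b1: 2× right (reaching d1), 2× down (reaching d3), 2× left (reaching b3) — 6 moves in all.
Check: all required cells visited; 6 ≤ 6 moves.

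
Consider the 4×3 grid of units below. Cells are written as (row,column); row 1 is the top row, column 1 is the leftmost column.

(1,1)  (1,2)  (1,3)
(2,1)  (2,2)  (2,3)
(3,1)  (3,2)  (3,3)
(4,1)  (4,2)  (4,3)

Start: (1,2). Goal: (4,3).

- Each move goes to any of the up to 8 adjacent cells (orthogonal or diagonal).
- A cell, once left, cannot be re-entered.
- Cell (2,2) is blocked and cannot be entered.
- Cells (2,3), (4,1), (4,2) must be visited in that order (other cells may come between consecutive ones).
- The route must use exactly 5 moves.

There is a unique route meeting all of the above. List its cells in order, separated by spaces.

The waypoints must appear in the order (2,3), (4,1), (4,2), with no cell reused.
Route from (1,2): down-right 1 to (2,3), down-left 2 to (4,1), right 2 to (4,3) — 5 moves in all.
Check: order respected ((2,3) at step 1, (4,1) at step 3, (4,2) at step 4); 5 moves as required.

(1,2) (2,3) (3,2) (4,1) (4,2) (4,3)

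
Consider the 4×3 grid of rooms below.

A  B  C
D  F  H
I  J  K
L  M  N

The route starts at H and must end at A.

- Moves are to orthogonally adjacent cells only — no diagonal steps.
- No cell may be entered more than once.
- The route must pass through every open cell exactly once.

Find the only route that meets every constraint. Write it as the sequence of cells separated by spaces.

Need to visit all 12 open cells exactly once, starting at H and ending at A.
Cell N has only two open neighbours (K and M), so the path must pass straight through it: one of those is the cell it's entered from and the other is where it exits.
Route from H: up 1 to C, left 1 to B, down 2 to J, right 1 to K, down 1 to N, left 2 to L, up 3 to A — 11 moves in all.
Check: all 12 open cells covered.

H C B F J K N M L I D A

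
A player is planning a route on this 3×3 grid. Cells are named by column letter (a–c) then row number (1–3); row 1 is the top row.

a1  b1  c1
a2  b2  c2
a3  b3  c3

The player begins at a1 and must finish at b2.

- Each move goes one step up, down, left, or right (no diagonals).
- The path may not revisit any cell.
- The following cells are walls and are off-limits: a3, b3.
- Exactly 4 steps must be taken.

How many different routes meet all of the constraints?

Need simple routes of exactly 4 moves from a1 to b2 (Manhattan distance 2, so 1 moves are spent on a detour and 1 undoing it).
Enumerating: a1 b1 c1 c2 b2.
That gives 1 route.

1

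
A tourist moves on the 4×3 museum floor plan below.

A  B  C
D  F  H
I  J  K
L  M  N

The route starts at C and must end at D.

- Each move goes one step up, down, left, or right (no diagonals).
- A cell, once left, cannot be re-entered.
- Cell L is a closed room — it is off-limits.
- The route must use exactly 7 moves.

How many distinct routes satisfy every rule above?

4

Need simple routes of exactly 7 moves from C to D (Manhattan distance 3, so 2 moves are spent on a detour and 2 undoing it).
Enumerating: C H K N M J F D | C H K N M J I D | C H K J F B A D | C B F H K J I D.
That gives 4 routes.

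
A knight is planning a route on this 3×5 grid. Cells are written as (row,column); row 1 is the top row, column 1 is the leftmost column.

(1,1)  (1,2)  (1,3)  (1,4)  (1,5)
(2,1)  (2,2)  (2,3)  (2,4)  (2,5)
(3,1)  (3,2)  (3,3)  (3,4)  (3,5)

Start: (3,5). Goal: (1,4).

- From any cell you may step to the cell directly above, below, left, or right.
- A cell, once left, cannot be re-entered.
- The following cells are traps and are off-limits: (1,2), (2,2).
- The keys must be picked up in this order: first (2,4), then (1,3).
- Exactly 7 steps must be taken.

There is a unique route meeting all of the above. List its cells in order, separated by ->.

The waypoints must appear in the order (2,4), (1,3), with no cell reused.
Route from (3,5): up 1 to (2,5), left 1 to (2,4), down 1 to (3,4), left 1 to (3,3), up 2 to (1,3), right 1 to (1,4) — 7 moves in all.
Check: order respected ((2,4) at step 2, (1,3) at step 6); 7 moves as required.

(3,5) -> (2,5) -> (2,4) -> (3,4) -> (3,3) -> (2,3) -> (1,3) -> (1,4)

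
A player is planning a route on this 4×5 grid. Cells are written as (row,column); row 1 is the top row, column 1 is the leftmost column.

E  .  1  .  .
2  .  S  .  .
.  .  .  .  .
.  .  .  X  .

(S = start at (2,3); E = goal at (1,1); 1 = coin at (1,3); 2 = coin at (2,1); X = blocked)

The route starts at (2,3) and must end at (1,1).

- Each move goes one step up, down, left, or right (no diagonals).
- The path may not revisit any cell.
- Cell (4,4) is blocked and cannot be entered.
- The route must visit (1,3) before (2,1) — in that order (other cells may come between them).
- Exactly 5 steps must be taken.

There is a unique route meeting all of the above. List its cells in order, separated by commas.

The waypoints must appear in the order (1,3), (2,1), with no cell reused.
Route from (2,3): up 1 to (1,3), left 1 to (1,2), down 1 to (2,2), left 1 to (2,1), up 1 to (1,1) — 5 moves in all.
Check: order respected (1 at step 1, 2 at step 4); 5 moves as required.

(2,3), (1,3), (1,2), (2,2), (2,1), (1,1)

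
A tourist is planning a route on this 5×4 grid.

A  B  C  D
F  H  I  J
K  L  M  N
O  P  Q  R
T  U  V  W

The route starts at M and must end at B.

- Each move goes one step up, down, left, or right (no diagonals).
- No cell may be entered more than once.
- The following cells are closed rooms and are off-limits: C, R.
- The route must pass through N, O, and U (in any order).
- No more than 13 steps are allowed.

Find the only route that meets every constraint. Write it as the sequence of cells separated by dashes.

Any route must reach N, O, and U and still end at B within 13 moves, so the order of the required stops is forced.
Route from M: right to N, up to J, 2× left (reaching H), 3× down (reaching U), left to T, 4× up (reaching A), right to B — 13 moves in all.
Check: all required cells visited; 13 ≤ 13 moves.

M - N - J - I - H - L - P - U - T - O - K - F - A - B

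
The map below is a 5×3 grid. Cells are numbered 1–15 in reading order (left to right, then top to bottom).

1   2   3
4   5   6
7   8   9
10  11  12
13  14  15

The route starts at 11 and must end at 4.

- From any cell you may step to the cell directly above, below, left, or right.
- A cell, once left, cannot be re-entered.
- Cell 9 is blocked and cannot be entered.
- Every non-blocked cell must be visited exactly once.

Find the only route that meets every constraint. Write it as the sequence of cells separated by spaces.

Need to visit all 14 open cells exactly once, starting at 11 and ending at 4.
Cell 6 has only two open neighbours (3 and 5), so the path must pass straight through it: one of those is the cell it's entered from and the other is where it exits.
Route from 11: right 1 to 12, down 1 to 15, left 2 to 13, up 2 to 7, right 1 to 8, up 1 to 5, right 1 to 6, up 1 to 3, left 2 to 1, down 1 to 4 — 13 moves in all.
Check: all 14 open cells covered.

11 12 15 14 13 10 7 8 5 6 3 2 1 4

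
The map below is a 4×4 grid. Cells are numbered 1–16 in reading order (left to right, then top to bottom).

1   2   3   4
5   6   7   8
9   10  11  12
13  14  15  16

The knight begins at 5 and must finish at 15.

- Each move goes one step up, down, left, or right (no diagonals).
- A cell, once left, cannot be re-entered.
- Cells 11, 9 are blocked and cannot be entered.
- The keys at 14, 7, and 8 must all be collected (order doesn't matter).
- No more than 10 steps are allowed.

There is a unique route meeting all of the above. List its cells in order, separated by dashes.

The budget equals the shortest possible length, so every move has to be on a shortest route through the required cells.
Route from 5: up to 1, 3× right (reaching 4), down to 8, 2× left (reaching 6), 2× down (reaching 14), right to 15 — 10 moves in all.
Check: all required cells visited; 10 ≤ 10 moves.

5 - 1 - 2 - 3 - 4 - 8 - 7 - 6 - 10 - 14 - 15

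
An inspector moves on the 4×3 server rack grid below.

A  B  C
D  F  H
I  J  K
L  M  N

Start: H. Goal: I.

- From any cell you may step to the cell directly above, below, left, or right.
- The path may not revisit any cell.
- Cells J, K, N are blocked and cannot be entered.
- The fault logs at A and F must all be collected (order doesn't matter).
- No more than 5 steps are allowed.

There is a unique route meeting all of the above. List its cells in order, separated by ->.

H -> F -> B -> A -> D -> I

The budget equals the shortest possible length, so every move has to be on a shortest route through the required cells.
Route from H: left 1 to F, up 1 to B, left 1 to A, down 2 to I — 5 moves in all.
Check: all required cells visited; 5 ≤ 5 moves.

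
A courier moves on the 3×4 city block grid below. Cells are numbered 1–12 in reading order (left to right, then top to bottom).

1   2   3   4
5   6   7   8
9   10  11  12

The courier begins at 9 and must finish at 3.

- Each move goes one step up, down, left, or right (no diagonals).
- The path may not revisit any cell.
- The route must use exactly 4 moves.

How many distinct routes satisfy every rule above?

Need simple routes of exactly 4 moves from 9 to 3 (Manhattan distance 4, so 0 moves are spent on a detour and 0 undoing it).
Enumerating: 9 5 1 2 3 | 9 5 6 2 3 | 9 5 6 7 3 | 9 10 6 2 3 | 9 10 6 7 3 | 9 10 11 7 3.
That gives 6 routes.

6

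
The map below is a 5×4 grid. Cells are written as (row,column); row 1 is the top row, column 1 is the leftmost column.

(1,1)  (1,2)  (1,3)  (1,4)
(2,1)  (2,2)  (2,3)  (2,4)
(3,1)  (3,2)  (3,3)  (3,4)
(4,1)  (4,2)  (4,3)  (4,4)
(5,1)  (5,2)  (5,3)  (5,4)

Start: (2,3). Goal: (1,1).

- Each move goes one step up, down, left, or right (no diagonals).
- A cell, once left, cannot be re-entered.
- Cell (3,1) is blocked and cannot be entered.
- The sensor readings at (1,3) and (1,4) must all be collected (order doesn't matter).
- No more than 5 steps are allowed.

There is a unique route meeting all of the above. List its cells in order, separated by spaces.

Any route must reach (1,3) and (1,4) and still end at (1,1) within 5 moves, so the order of the required stops is forced.
Route from (2,3): right to (2,4), up to (1,4), 3× left (reaching (1,1)) — 5 moves in all.
Check: all required cells visited; 5 ≤ 5 moves.

(2,3) (2,4) (1,4) (1,3) (1,2) (1,1)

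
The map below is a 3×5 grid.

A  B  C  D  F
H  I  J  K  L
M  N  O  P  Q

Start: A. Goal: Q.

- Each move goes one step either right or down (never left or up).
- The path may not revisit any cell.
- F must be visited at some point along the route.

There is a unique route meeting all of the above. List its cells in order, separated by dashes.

Moves only go right or down, so the column and row indices never decrease.
Route from A: 4× right (reaching F), 2× down (reaching Q) — 6 moves in all.
Check: all required cells visited.

A - B - C - D - F - L - Q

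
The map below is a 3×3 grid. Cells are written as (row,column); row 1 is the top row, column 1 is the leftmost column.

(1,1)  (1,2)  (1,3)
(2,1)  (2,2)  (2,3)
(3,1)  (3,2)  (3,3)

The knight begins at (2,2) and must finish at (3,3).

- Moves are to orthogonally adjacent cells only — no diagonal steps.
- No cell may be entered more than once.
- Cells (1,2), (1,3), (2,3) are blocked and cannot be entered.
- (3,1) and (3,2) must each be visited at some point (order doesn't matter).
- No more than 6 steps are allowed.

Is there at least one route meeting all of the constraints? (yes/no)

yes

One route that works: (2,2) → (2,1) → (3,1) → (3,2) → (3,3).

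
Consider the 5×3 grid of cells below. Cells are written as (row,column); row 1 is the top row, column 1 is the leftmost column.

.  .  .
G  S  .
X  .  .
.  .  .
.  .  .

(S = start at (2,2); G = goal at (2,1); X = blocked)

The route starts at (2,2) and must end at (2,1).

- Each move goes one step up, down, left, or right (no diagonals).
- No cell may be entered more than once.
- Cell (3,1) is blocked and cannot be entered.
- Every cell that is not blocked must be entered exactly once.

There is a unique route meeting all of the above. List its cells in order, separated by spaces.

(2,2) (3,2) (4,2) (4,1) (5,1) (5,2) (5,3) (4,3) (3,3) (2,3) (1,3) (1,2) (1,1) (2,1)

Need to visit all 14 open cells exactly once, starting at (2,2) and ending at (2,1).
Cell (5,1) has only two open neighbours ((4,1) and (5,2)), so the path must pass straight through it: one of those is the cell it's entered from and the other is where it exits.
Route from (2,2): down 2 to (4,2), left 1 to (4,1), down 1 to (5,1), right 2 to (5,3), up 4 to (1,3), left 2 to (1,1), down 1 to (2,1) — 13 moves in all.
Check: all 14 open cells covered.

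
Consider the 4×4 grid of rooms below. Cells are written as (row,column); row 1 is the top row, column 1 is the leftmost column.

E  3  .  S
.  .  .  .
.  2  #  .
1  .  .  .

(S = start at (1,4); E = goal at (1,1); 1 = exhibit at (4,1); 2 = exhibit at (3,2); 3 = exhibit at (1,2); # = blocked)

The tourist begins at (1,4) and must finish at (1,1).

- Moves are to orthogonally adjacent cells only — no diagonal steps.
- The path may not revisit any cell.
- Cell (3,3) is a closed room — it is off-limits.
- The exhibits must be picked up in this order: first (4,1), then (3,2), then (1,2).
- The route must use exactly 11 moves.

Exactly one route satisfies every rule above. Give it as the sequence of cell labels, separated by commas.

(1,4), (2,4), (3,4), (4,4), (4,3), (4,2), (4,1), (3,1), (3,2), (2,2), (1,2), (1,1)

The waypoints must appear in the order (4,1), (3,2), (1,2), with no cell reused.
Route from (1,4): down 3 to (4,4), left 3 to (4,1), up 1 to (3,1), right 1 to (3,2), up 2 to (1,2), left 1 to (1,1) — 11 moves in all.
Check: order respected (1 at step 6, 2 at step 8, 3 at step 10); 11 moves as required.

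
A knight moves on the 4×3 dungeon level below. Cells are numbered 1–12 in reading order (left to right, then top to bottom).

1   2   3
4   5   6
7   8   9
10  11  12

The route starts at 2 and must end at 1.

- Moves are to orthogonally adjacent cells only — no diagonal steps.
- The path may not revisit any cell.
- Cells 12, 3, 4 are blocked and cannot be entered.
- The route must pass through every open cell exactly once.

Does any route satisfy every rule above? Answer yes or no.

no

Colour the cells like a checkerboard: each orthogonal step flips colour, so a Hamiltonian route alternates colours. Here there are 5 cells of one colour and 4 of the other, with start on the opposite colour to the goal — the counts and endpoints can't be arranged into an alternating sequence of length 9, so no Hamiltonian route exists.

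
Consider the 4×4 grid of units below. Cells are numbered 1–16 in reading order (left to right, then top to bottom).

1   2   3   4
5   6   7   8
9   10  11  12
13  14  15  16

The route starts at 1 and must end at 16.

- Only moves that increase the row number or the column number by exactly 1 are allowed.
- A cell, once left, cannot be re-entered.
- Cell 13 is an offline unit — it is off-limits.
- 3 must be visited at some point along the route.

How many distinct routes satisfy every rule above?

A right/down-only route from 1 to 16 makes exactly 3 down-moves and 3 right-moves in some order.
With no other constraints that would be C(6,3) = 20 routes.
Split at 3 and multiply the segment counts (each segment already excludes blocked cells): 1→3: 1; 3→16: 4; product = 4.
That gives 4 routes.

4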